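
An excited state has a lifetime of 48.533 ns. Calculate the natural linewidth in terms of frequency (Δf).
1.640 MHz

Using the energy-time uncertainty principle and E = hf:
ΔEΔt ≥ ℏ/2
hΔf·Δt ≥ ℏ/2

The minimum frequency uncertainty is:
Δf = ℏ/(2hτ) = 1/(4πτ)
Δf = 1/(4π × 4.853e-08 s)
Δf = 1.640e+06 Hz = 1.640 MHz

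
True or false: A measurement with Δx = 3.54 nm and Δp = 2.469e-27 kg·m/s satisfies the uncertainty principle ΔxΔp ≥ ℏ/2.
No, it violates the uncertainty principle (impossible measurement).

Calculate the product ΔxΔp:
ΔxΔp = (3.540e-09 m) × (2.469e-27 kg·m/s)
ΔxΔp = 8.740e-36 J·s

Compare to the minimum allowed value ℏ/2:
ℏ/2 = 5.273e-35 J·s

Since ΔxΔp = 8.740e-36 J·s < 5.273e-35 J·s = ℏ/2,
the measurement violates the uncertainty principle.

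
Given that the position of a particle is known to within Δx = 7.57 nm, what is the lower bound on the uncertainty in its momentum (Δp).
6.965 × 10^-27 kg·m/s

Using the Heisenberg uncertainty principle:
ΔxΔp ≥ ℏ/2

The minimum uncertainty in momentum is:
Δp_min = ℏ/(2Δx)
Δp_min = (1.055e-34 J·s) / (2 × 7.570e-09 m)
Δp_min = 6.965e-27 kg·m/s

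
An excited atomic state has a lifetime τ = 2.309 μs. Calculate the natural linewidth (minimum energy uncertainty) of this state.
142.532 peV

Using the energy-time uncertainty principle:
ΔEΔt ≥ ℏ/2

The lifetime τ represents the time uncertainty Δt.
The natural linewidth (minimum energy uncertainty) is:

ΔE = ℏ/(2τ)
ΔE = (1.055e-34 J·s) / (2 × 2.309e-06 s)
ΔE = 2.284e-29 J = 142.532 peV

This natural linewidth limits the precision of spectroscopic measurements.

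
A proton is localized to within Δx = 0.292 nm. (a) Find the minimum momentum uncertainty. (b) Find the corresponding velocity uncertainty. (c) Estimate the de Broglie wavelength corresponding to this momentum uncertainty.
(a) Δp_min = 1.806 × 10^-25 kg·m/s
(b) Δv_min = 107.961 m/s
(c) λ_dB = 3.669 nm

Step-by-step:

(a) From the uncertainty principle:
Δp_min = ℏ/(2Δx) = (1.055e-34 J·s)/(2 × 2.920e-10 m) = 1.806e-25 kg·m/s

(b) The velocity uncertainty:
Δv = Δp/m = (1.806e-25 kg·m/s)/(1.673e-27 kg) = 1.080e+02 m/s = 107.961 m/s

(c) The de Broglie wavelength for this momentum:
λ = h/p = (6.626e-34 J·s)/(1.806e-25 kg·m/s) = 3.669e-09 m = 3.669 nm

Note: The de Broglie wavelength is comparable to the localization size, as expected from wave-particle duality.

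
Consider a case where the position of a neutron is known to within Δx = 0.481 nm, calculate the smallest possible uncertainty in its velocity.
65.449 m/s

Using the Heisenberg uncertainty principle and Δp = mΔv:
ΔxΔp ≥ ℏ/2
Δx(mΔv) ≥ ℏ/2

The minimum uncertainty in velocity is:
Δv_min = ℏ/(2mΔx)
Δv_min = (1.055e-34 J·s) / (2 × 1.675e-27 kg × 4.810e-10 m)
Δv_min = 6.545e+01 m/s = 65.449 m/s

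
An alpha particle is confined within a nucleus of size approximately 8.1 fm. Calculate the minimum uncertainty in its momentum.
6.510 × 10^-21 kg·m/s

Using the Heisenberg uncertainty principle:
ΔxΔp ≥ ℏ/2

With Δx ≈ L = 8.100e-15 m (the confinement size):
Δp_min = ℏ/(2Δx)
Δp_min = (1.055e-34 J·s) / (2 × 8.100e-15 m)
Δp_min = 6.510e-21 kg·m/s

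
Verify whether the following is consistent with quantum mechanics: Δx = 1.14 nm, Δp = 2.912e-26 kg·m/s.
No, it violates the uncertainty principle (impossible measurement).

Calculate the product ΔxΔp:
ΔxΔp = (1.140e-09 m) × (2.912e-26 kg·m/s)
ΔxΔp = 3.320e-35 J·s

Compare to the minimum allowed value ℏ/2:
ℏ/2 = 5.273e-35 J·s

Since ΔxΔp = 3.320e-35 J·s < 5.273e-35 J·s = ℏ/2,
the measurement violates the uncertainty principle.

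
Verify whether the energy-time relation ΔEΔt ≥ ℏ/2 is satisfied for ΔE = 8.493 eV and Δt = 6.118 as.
No, it violates the uncertainty relation.

Calculate the product ΔEΔt:
ΔE = 8.493 eV = 1.361e-18 J
ΔEΔt = (1.361e-18 J) × (6.118e-18 s)
ΔEΔt = 8.325e-36 J·s

Compare to the minimum allowed value ℏ/2:
ℏ/2 = 5.273e-35 J·s

Since ΔEΔt = 8.325e-36 J·s < 5.273e-35 J·s = ℏ/2,
this violates the uncertainty relation.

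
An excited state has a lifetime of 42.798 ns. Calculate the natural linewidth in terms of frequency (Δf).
1.859 MHz

Using the energy-time uncertainty principle and E = hf:
ΔEΔt ≥ ℏ/2
hΔf·Δt ≥ ℏ/2

The minimum frequency uncertainty is:
Δf = ℏ/(2hτ) = 1/(4πτ)
Δf = 1/(4π × 4.280e-08 s)
Δf = 1.859e+06 Hz = 1.859 MHz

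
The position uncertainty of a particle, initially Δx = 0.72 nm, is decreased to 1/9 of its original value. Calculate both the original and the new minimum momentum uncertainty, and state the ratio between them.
Original Δp_min = 7.323 × 10^-26 kg·m/s; new Δp'_min = 6.591 × 10^-25 kg·m/s; ratio Δp'_min/Δp_min = 9.

From the uncertainty principle ΔxΔp ≥ ℏ/2, the minimum momentum uncertainty is Δp_min = ℏ/(2Δx).

Original (Δx = 0.72 nm = 7.200e-10 m):
Δp_min = (1.055e-34 J·s)/(2 × 7.200e-10 m) = 7.323e-26 kg·m/s

When Δx → (1/9)Δx:
Δp'_min = ℏ/(2 × (1/9)Δx) = 9 × ℏ/(2Δx) = 9 × Δp_min
Δp'_min = 9 × 7.323e-26 kg·m/s = 6.591e-25 kg·m/s

Since Δp_min ∝ 1/Δx, when Δx is decreased to 1/9 of its original value, Δp_min increases to 9 times its original value.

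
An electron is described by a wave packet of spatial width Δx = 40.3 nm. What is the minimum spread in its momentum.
1.308 × 10^-27 kg·m/s

For a wave packet, the spatial width Δx and momentum spread Δp are related by the uncertainty principle:
ΔxΔp ≥ ℏ/2

The minimum momentum spread is:
Δp_min = ℏ/(2Δx)
Δp_min = (1.055e-34 J·s) / (2 × 4.030e-08 m)
Δp_min = 1.308e-27 kg·m/s

A wave packet cannot have both a well-defined position and well-defined momentum.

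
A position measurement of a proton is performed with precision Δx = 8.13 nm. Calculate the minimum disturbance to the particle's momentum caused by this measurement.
6.486 × 10^-27 kg·m/s

The uncertainty principle implies that measuring position disturbs momentum:
ΔxΔp ≥ ℏ/2

When we measure position with precision Δx, we necessarily introduce a momentum uncertainty:
Δp ≥ ℏ/(2Δx)
Δp_min = (1.055e-34 J·s) / (2 × 8.130e-09 m)
Δp_min = 6.486e-27 kg·m/s

The more precisely we measure position, the greater the momentum disturbance.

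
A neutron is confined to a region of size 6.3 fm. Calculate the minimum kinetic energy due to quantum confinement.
130.519 keV

Using the uncertainty principle:

1. Position uncertainty: Δx ≈ 6.300e-15 m
2. Minimum momentum uncertainty: Δp = ℏ/(2Δx) = 8.370e-21 kg·m/s
3. Minimum kinetic energy:
   KE = (Δp)²/(2m) = (8.370e-21)²/(2 × 1.675e-27 kg)
   KE = 2.091e-14 J = 130.519 keV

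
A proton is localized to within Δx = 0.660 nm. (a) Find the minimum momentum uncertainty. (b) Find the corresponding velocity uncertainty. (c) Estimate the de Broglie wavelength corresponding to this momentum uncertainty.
(a) Δp_min = 7.989 × 10^-26 kg·m/s
(b) Δv_min = 47.764 m/s
(c) λ_dB = 8.294 nm

Step-by-step:

(a) From the uncertainty principle:
Δp_min = ℏ/(2Δx) = (1.055e-34 J·s)/(2 × 6.600e-10 m) = 7.989e-26 kg·m/s

(b) The velocity uncertainty:
Δv = Δp/m = (7.989e-26 kg·m/s)/(1.673e-27 kg) = 4.776e+01 m/s = 47.764 m/s

(c) The de Broglie wavelength for this momentum:
λ = h/p = (6.626e-34 J·s)/(7.989e-26 kg·m/s) = 8.294e-09 m = 8.294 nm

Note: The de Broglie wavelength is comparable to the localization size, as expected from wave-particle duality.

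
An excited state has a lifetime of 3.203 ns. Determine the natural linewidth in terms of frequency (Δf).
24.845 MHz

Using the energy-time uncertainty principle and E = hf:
ΔEΔt ≥ ℏ/2
hΔf·Δt ≥ ℏ/2

The minimum frequency uncertainty is:
Δf = ℏ/(2hτ) = 1/(4πτ)
Δf = 1/(4π × 3.203e-09 s)
Δf = 2.484e+07 Hz = 24.845 MHz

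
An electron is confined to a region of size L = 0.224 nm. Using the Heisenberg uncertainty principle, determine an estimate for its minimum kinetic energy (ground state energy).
189.831 meV

Using the uncertainty principle to estimate ground state energy:

1. The position uncertainty is approximately the confinement size:
   Δx ≈ L = 2.240e-10 m

2. From ΔxΔp ≥ ℏ/2, the minimum momentum uncertainty is:
   Δp ≈ ℏ/(2L) = 2.354e-25 kg·m/s

3. The kinetic energy is approximately:
   KE ≈ (Δp)²/(2m) = (2.354e-25)²/(2 × 9.109e-31 kg)
   KE ≈ 3.041e-20 J = 189.831 meV

This is an order-of-magnitude estimate of the ground state energy.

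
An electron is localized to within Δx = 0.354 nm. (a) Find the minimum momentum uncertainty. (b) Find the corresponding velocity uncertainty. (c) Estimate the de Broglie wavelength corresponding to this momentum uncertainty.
(a) Δp_min = 1.490 × 10^-25 kg·m/s
(b) Δv_min = 163.514 km/s
(c) λ_dB = 4.448 nm

Step-by-step:

(a) From the uncertainty principle:
Δp_min = ℏ/(2Δx) = (1.055e-34 J·s)/(2 × 3.540e-10 m) = 1.490e-25 kg·m/s

(b) The velocity uncertainty:
Δv = Δp/m = (1.490e-25 kg·m/s)/(9.109e-31 kg) = 1.635e+05 m/s = 163.514 km/s

(c) The de Broglie wavelength for this momentum:
λ = h/p = (6.626e-34 J·s)/(1.490e-25 kg·m/s) = 4.448e-09 m = 4.448 nm

Note: The de Broglie wavelength is comparable to the localization size, as expected from wave-particle duality.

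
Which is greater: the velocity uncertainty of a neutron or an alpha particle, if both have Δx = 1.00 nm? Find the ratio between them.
The neutron has the larger minimum velocity uncertainty, by a ratio of 4.0.

For both particles, Δp_min = ℏ/(2Δx) = 5.273e-26 kg·m/s (same for both).

The velocity uncertainty is Δv = Δp/m:
- neutron: Δv = 5.273e-26 / 1.675e-27 = 3.148e+01 m/s = 31.481 m/s
- alpha particle: Δv = 5.273e-26 / 6.645e-27 = 7.935e+00 m/s = 7.935 m/s

Ratio: 3.148e+01 / 7.935e+00 = 4.0

The lighter particle has larger velocity uncertainty because Δv ∝ 1/m.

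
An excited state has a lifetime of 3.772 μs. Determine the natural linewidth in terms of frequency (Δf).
21.097 kHz

Using the energy-time uncertainty principle and E = hf:
ΔEΔt ≥ ℏ/2
hΔf·Δt ≥ ℏ/2

The minimum frequency uncertainty is:
Δf = ℏ/(2hτ) = 1/(4πτ)
Δf = 1/(4π × 3.772e-06 s)
Δf = 2.110e+04 Hz = 21.097 kHz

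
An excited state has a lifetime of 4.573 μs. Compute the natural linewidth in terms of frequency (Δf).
17.402 kHz

Using the energy-time uncertainty principle and E = hf:
ΔEΔt ≥ ℏ/2
hΔf·Δt ≥ ℏ/2

The minimum frequency uncertainty is:
Δf = ℏ/(2hτ) = 1/(4πτ)
Δf = 1/(4π × 4.573e-06 s)
Δf = 1.740e+04 Hz = 17.402 kHz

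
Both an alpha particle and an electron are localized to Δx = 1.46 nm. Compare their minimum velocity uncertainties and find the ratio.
The electron has the larger minimum velocity uncertainty, by a ratio of 7294.3.

For both particles, Δp_min = ℏ/(2Δx) = 3.612e-26 kg·m/s (same for both).

The velocity uncertainty is Δv = Δp/m:
- alpha particle: Δv = 3.612e-26 / 6.645e-27 = 5.435e+00 m/s = 5.435 m/s
- electron: Δv = 3.612e-26 / 9.109e-31 = 3.965e+04 m/s = 39.646 km/s

Ratio: 3.965e+04 / 5.435e+00 = 7294.3

The lighter particle has larger velocity uncertainty because Δv ∝ 1/m.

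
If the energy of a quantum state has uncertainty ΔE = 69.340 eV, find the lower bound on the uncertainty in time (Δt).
4.746 as

Using the energy-time uncertainty principle:
ΔEΔt ≥ ℏ/2

The minimum uncertainty in time is:
Δt_min = ℏ/(2ΔE)
Δt_min = (1.055e-34 J·s) / (2 × 1.111e-17 J)
Δt_min = 4.746e-18 s = 4.746 as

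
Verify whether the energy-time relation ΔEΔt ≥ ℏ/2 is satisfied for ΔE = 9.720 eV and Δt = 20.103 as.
No, it violates the uncertainty relation.

Calculate the product ΔEΔt:
ΔE = 9.720 eV = 1.557e-18 J
ΔEΔt = (1.557e-18 J) × (2.010e-17 s)
ΔEΔt = 3.131e-35 J·s

Compare to the minimum allowed value ℏ/2:
ℏ/2 = 5.273e-35 J·s

Since ΔEΔt = 3.131e-35 J·s < 5.273e-35 J·s = ℏ/2,
this violates the uncertainty relation.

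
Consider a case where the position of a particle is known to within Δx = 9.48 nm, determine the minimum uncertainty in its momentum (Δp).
5.562 × 10^-27 kg·m/s

Using the Heisenberg uncertainty principle:
ΔxΔp ≥ ℏ/2

The minimum uncertainty in momentum is:
Δp_min = ℏ/(2Δx)
Δp_min = (1.055e-34 J·s) / (2 × 9.480e-09 m)
Δp_min = 5.562e-27 kg·m/s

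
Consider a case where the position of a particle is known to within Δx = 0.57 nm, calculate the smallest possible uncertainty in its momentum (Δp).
9.251 × 10^-26 kg·m/s

Using the Heisenberg uncertainty principle:
ΔxΔp ≥ ℏ/2

The minimum uncertainty in momentum is:
Δp_min = ℏ/(2Δx)
Δp_min = (1.055e-34 J·s) / (2 × 5.700e-10 m)
Δp_min = 9.251e-26 kg·m/s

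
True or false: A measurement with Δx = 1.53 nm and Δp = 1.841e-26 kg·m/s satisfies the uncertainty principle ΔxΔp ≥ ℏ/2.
No, it violates the uncertainty principle (impossible measurement).

Calculate the product ΔxΔp:
ΔxΔp = (1.530e-09 m) × (1.841e-26 kg·m/s)
ΔxΔp = 2.817e-35 J·s

Compare to the minimum allowed value ℏ/2:
ℏ/2 = 5.273e-35 J·s

Since ΔxΔp = 2.817e-35 J·s < 5.273e-35 J·s = ℏ/2,
the measurement violates the uncertainty principle.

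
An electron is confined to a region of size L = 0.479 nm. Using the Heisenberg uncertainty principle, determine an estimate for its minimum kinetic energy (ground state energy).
41.514 meV

Using the uncertainty principle to estimate ground state energy:

1. The position uncertainty is approximately the confinement size:
   Δx ≈ L = 4.790e-10 m

2. From ΔxΔp ≥ ℏ/2, the minimum momentum uncertainty is:
   Δp ≈ ℏ/(2L) = 1.101e-25 kg·m/s

3. The kinetic energy is approximately:
   KE ≈ (Δp)²/(2m) = (1.101e-25)²/(2 × 9.109e-31 kg)
   KE ≈ 6.651e-21 J = 41.514 meV

This is an order-of-magnitude estimate of the ground state energy.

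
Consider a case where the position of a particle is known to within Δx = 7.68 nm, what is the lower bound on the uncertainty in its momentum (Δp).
6.866 × 10^-27 kg·m/s

Using the Heisenberg uncertainty principle:
ΔxΔp ≥ ℏ/2

The minimum uncertainty in momentum is:
Δp_min = ℏ/(2Δx)
Δp_min = (1.055e-34 J·s) / (2 × 7.680e-09 m)
Δp_min = 6.866e-27 kg·m/s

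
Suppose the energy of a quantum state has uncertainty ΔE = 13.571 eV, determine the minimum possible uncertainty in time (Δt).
24.251 as

Using the energy-time uncertainty principle:
ΔEΔt ≥ ℏ/2

The minimum uncertainty in time is:
Δt_min = ℏ/(2ΔE)
Δt_min = (1.055e-34 J·s) / (2 × 2.174e-18 J)
Δt_min = 2.425e-17 s = 24.251 as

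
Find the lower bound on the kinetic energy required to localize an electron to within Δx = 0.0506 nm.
3.720 eV

Localizing a particle requires giving it sufficient momentum uncertainty:

1. From uncertainty principle: Δp ≥ ℏ/(2Δx)
   Δp_min = (1.055e-34 J·s) / (2 × 5.060e-11 m)
   Δp_min = 1.042e-24 kg·m/s

2. This momentum uncertainty corresponds to kinetic energy:
   KE ≈ (Δp)²/(2m) = (1.042e-24)²/(2 × 9.109e-31 kg)
   KE = 5.960e-19 J = 3.720 eV

Tighter localization requires more energy.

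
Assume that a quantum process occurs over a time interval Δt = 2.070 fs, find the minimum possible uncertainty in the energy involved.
158.988 meV

Using the energy-time uncertainty principle:
ΔEΔt ≥ ℏ/2

The minimum uncertainty in energy is:
ΔE_min = ℏ/(2Δt)
ΔE_min = (1.055e-34 J·s) / (2 × 2.070e-15 s)
ΔE_min = 2.547e-20 J = 158.988 meV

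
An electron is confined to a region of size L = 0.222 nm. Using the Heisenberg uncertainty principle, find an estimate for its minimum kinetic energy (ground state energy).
193.267 meV

Using the uncertainty principle to estimate ground state energy:

1. The position uncertainty is approximately the confinement size:
   Δx ≈ L = 2.220e-10 m

2. From ΔxΔp ≥ ℏ/2, the minimum momentum uncertainty is:
   Δp ≈ ℏ/(2L) = 2.375e-25 kg·m/s

3. The kinetic energy is approximately:
   KE ≈ (Δp)²/(2m) = (2.375e-25)²/(2 × 9.109e-31 kg)
   KE ≈ 3.096e-20 J = 193.267 meV

This is an order-of-magnitude estimate of the ground state energy.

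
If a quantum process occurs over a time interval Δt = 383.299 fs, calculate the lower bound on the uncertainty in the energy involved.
858.614 μeV

Using the energy-time uncertainty principle:
ΔEΔt ≥ ℏ/2

The minimum uncertainty in energy is:
ΔE_min = ℏ/(2Δt)
ΔE_min = (1.055e-34 J·s) / (2 × 3.833e-13 s)
ΔE_min = 1.376e-22 J = 858.614 μeV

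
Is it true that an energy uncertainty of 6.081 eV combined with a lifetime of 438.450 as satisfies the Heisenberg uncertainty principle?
Yes, it satisfies the uncertainty relation.

Calculate the product ΔEΔt:
ΔE = 6.081 eV = 9.743e-19 J
ΔEΔt = (9.743e-19 J) × (4.385e-16 s)
ΔEΔt = 4.272e-34 J·s

Compare to the minimum allowed value ℏ/2:
ℏ/2 = 5.273e-35 J·s

Since ΔEΔt = 4.272e-34 J·s ≥ 5.273e-35 J·s = ℏ/2,
this satisfies the uncertainty relation.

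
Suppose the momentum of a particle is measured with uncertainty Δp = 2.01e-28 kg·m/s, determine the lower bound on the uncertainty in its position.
262.331 nm

Using the Heisenberg uncertainty principle:
ΔxΔp ≥ ℏ/2

The minimum uncertainty in position is:
Δx_min = ℏ/(2Δp)
Δx_min = (1.055e-34 J·s) / (2 × 2.010e-28 kg·m/s)
Δx_min = 2.623e-07 m = 262.331 nm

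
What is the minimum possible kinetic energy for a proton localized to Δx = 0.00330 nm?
476.350 meV

Localizing a particle requires giving it sufficient momentum uncertainty:

1. From uncertainty principle: Δp ≥ ℏ/(2Δx)
   Δp_min = (1.055e-34 J·s) / (2 × 3.300e-12 m)
   Δp_min = 1.598e-23 kg·m/s

2. This momentum uncertainty corresponds to kinetic energy:
   KE ≈ (Δp)²/(2m) = (1.598e-23)²/(2 × 1.673e-27 kg)
   KE = 7.632e-20 J = 476.350 meV

Tighter localization requires more energy.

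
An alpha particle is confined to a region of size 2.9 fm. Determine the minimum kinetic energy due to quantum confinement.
155.268 keV

Using the uncertainty principle:

1. Position uncertainty: Δx ≈ 2.900e-15 m
2. Minimum momentum uncertainty: Δp = ℏ/(2Δx) = 1.818e-20 kg·m/s
3. Minimum kinetic energy:
   KE = (Δp)²/(2m) = (1.818e-20)²/(2 × 6.645e-27 kg)
   KE = 2.488e-14 J = 155.268 keV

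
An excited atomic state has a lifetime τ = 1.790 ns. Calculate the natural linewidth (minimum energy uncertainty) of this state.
183.858 neV

Using the energy-time uncertainty principle:
ΔEΔt ≥ ℏ/2

The lifetime τ represents the time uncertainty Δt.
The natural linewidth (minimum energy uncertainty) is:

ΔE = ℏ/(2τ)
ΔE = (1.055e-34 J·s) / (2 × 1.790e-09 s)
ΔE = 2.946e-26 J = 183.858 neV

This natural linewidth limits the precision of spectroscopic measurements.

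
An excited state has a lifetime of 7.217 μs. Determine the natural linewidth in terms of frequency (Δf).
11.026 kHz

Using the energy-time uncertainty principle and E = hf:
ΔEΔt ≥ ℏ/2
hΔf·Δt ≥ ℏ/2

The minimum frequency uncertainty is:
Δf = ℏ/(2hτ) = 1/(4πτ)
Δf = 1/(4π × 7.217e-06 s)
Δf = 1.103e+04 Hz = 11.026 kHz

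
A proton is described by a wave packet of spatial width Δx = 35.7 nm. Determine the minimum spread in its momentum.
1.477 × 10^-27 kg·m/s

For a wave packet, the spatial width Δx and momentum spread Δp are related by the uncertainty principle:
ΔxΔp ≥ ℏ/2

The minimum momentum spread is:
Δp_min = ℏ/(2Δx)
Δp_min = (1.055e-34 J·s) / (2 × 3.570e-08 m)
Δp_min = 1.477e-27 kg·m/s

A wave packet cannot have both a well-defined position and well-defined momentum.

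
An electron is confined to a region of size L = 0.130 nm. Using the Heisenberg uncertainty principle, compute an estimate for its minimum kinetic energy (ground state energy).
563.607 meV

Using the uncertainty principle to estimate ground state energy:

1. The position uncertainty is approximately the confinement size:
   Δx ≈ L = 1.300e-10 m

2. From ΔxΔp ≥ ℏ/2, the minimum momentum uncertainty is:
   Δp ≈ ℏ/(2L) = 4.056e-25 kg·m/s

3. The kinetic energy is approximately:
   KE ≈ (Δp)²/(2m) = (4.056e-25)²/(2 × 9.109e-31 kg)
   KE ≈ 9.030e-20 J = 563.607 meV

This is an order-of-magnitude estimate of the ground state energy.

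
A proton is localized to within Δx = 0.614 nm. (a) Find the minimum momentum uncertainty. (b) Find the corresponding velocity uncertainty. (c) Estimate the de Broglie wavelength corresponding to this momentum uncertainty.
(a) Δp_min = 8.588 × 10^-26 kg·m/s
(b) Δv_min = 51.343 m/s
(c) λ_dB = 7.716 nm

Step-by-step:

(a) From the uncertainty principle:
Δp_min = ℏ/(2Δx) = (1.055e-34 J·s)/(2 × 6.140e-10 m) = 8.588e-26 kg·m/s

(b) The velocity uncertainty:
Δv = Δp/m = (8.588e-26 kg·m/s)/(1.673e-27 kg) = 5.134e+01 m/s = 51.343 m/s

(c) The de Broglie wavelength for this momentum:
λ = h/p = (6.626e-34 J·s)/(8.588e-26 kg·m/s) = 7.716e-09 m = 7.716 nm

Note: The de Broglie wavelength is comparable to the localization size, as expected from wave-particle duality.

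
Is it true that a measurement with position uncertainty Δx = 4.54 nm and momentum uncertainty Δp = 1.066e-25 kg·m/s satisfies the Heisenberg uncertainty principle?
Yes, it satisfies the uncertainty principle.

Calculate the product ΔxΔp:
ΔxΔp = (4.540e-09 m) × (1.066e-25 kg·m/s)
ΔxΔp = 4.840e-34 J·s

Compare to the minimum allowed value ℏ/2:
ℏ/2 = 5.273e-35 J·s

Since ΔxΔp = 4.840e-34 J·s ≥ 5.273e-35 J·s = ℏ/2,
the measurement satisfies the uncertainty principle.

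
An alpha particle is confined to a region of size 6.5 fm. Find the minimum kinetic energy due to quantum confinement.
30.907 keV

Using the uncertainty principle:

1. Position uncertainty: Δx ≈ 6.500e-15 m
2. Minimum momentum uncertainty: Δp = ℏ/(2Δx) = 8.112e-21 kg·m/s
3. Minimum kinetic energy:
   KE = (Δp)²/(2m) = (8.112e-21)²/(2 × 6.645e-27 kg)
   KE = 4.952e-15 J = 30.907 keV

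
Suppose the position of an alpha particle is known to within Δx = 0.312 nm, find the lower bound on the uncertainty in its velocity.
25.434 m/s

Using the Heisenberg uncertainty principle and Δp = mΔv:
ΔxΔp ≥ ℏ/2
Δx(mΔv) ≥ ℏ/2

The minimum uncertainty in velocity is:
Δv_min = ℏ/(2mΔx)
Δv_min = (1.055e-34 J·s) / (2 × 6.645e-27 kg × 3.120e-10 m)
Δv_min = 2.543e+01 m/s = 25.434 m/s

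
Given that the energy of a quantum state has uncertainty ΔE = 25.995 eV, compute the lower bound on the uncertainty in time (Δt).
12.660 as

Using the energy-time uncertainty principle:
ΔEΔt ≥ ℏ/2

The minimum uncertainty in time is:
Δt_min = ℏ/(2ΔE)
Δt_min = (1.055e-34 J·s) / (2 × 4.165e-18 J)
Δt_min = 1.266e-17 s = 12.660 as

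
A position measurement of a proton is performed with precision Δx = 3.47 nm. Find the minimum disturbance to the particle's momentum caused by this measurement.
1.520 × 10^-26 kg·m/s

The uncertainty principle implies that measuring position disturbs momentum:
ΔxΔp ≥ ℏ/2

When we measure position with precision Δx, we necessarily introduce a momentum uncertainty:
Δp ≥ ℏ/(2Δx)
Δp_min = (1.055e-34 J·s) / (2 × 3.470e-09 m)
Δp_min = 1.520e-26 kg·m/s

The more precisely we measure position, the greater the momentum disturbance.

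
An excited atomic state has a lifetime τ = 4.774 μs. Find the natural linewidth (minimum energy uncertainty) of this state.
68.937 peV

Using the energy-time uncertainty principle:
ΔEΔt ≥ ℏ/2

The lifetime τ represents the time uncertainty Δt.
The natural linewidth (minimum energy uncertainty) is:

ΔE = ℏ/(2τ)
ΔE = (1.055e-34 J·s) / (2 × 4.774e-06 s)
ΔE = 1.104e-29 J = 68.937 peV

This natural linewidth limits the precision of spectroscopic measurements.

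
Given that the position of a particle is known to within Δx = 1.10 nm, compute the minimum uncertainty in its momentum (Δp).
4.794 × 10^-26 kg·m/s

Using the Heisenberg uncertainty principle:
ΔxΔp ≥ ℏ/2

The minimum uncertainty in momentum is:
Δp_min = ℏ/(2Δx)
Δp_min = (1.055e-34 J·s) / (2 × 1.100e-09 m)
Δp_min = 4.794e-26 kg·m/s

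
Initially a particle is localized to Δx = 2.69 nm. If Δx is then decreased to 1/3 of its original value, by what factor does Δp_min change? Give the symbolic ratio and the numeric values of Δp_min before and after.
Original Δp_min = 1.960 × 10^-26 kg·m/s; new Δp'_min = 5.881 × 10^-26 kg·m/s; ratio Δp'_min/Δp_min = 3.

From the uncertainty principle ΔxΔp ≥ ℏ/2, the minimum momentum uncertainty is Δp_min = ℏ/(2Δx).

Original (Δx = 2.69 nm = 2.690e-09 m):
Δp_min = (1.055e-34 J·s)/(2 × 2.690e-09 m) = 1.960e-26 kg·m/s

When Δx → (1/3)Δx:
Δp'_min = ℏ/(2 × (1/3)Δx) = 3 × ℏ/(2Δx) = 3 × Δp_min
Δp'_min = 3 × 1.960e-26 kg·m/s = 5.881e-26 kg·m/s

Since Δp_min ∝ 1/Δx, when Δx is decreased to 1/3 of its original value, Δp_min increases to 3 times its original value.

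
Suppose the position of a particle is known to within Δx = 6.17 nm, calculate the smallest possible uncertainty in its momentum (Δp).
8.546 × 10^-27 kg·m/s

Using the Heisenberg uncertainty principle:
ΔxΔp ≥ ℏ/2

The minimum uncertainty in momentum is:
Δp_min = ℏ/(2Δx)
Δp_min = (1.055e-34 J·s) / (2 × 6.170e-09 m)
Δp_min = 8.546e-27 kg·m/s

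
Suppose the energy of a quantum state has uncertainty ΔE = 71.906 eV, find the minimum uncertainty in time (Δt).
4.577 as

Using the energy-time uncertainty principle:
ΔEΔt ≥ ℏ/2

The minimum uncertainty in time is:
Δt_min = ℏ/(2ΔE)
Δt_min = (1.055e-34 J·s) / (2 × 1.152e-17 J)
Δt_min = 4.577e-18 s = 4.577 as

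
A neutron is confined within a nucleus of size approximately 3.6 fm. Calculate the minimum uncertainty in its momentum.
1.465 × 10^-20 kg·m/s

Using the Heisenberg uncertainty principle:
ΔxΔp ≥ ℏ/2

With Δx ≈ L = 3.600e-15 m (the confinement size):
Δp_min = ℏ/(2Δx)
Δp_min = (1.055e-34 J·s) / (2 × 3.600e-15 m)
Δp_min = 1.465e-20 kg·m/s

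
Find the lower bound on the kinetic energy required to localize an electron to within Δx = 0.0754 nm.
1.675 eV

Localizing a particle requires giving it sufficient momentum uncertainty:

1. From uncertainty principle: Δp ≥ ℏ/(2Δx)
   Δp_min = (1.055e-34 J·s) / (2 × 7.540e-11 m)
   Δp_min = 6.993e-25 kg·m/s

2. This momentum uncertainty corresponds to kinetic energy:
   KE ≈ (Δp)²/(2m) = (6.993e-25)²/(2 × 9.109e-31 kg)
   KE = 2.684e-19 J = 1.675 eV

Tighter localization requires more energy.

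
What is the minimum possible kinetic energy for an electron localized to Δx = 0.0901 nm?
1.173 eV

Localizing a particle requires giving it sufficient momentum uncertainty:

1. From uncertainty principle: Δp ≥ ℏ/(2Δx)
   Δp_min = (1.055e-34 J·s) / (2 × 9.010e-11 m)
   Δp_min = 5.852e-25 kg·m/s

2. This momentum uncertainty corresponds to kinetic energy:
   KE ≈ (Δp)²/(2m) = (5.852e-25)²/(2 × 9.109e-31 kg)
   KE = 1.880e-19 J = 1.173 eV

Tighter localization requires more energy.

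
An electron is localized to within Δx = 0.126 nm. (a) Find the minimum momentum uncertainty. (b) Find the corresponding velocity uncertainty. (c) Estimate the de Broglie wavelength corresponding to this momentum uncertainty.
(a) Δp_min = 4.185 × 10^-25 kg·m/s
(b) Δv_min = 459.395 km/s
(c) λ_dB = 1.583 nm

Step-by-step:

(a) From the uncertainty principle:
Δp_min = ℏ/(2Δx) = (1.055e-34 J·s)/(2 × 1.260e-10 m) = 4.185e-25 kg·m/s

(b) The velocity uncertainty:
Δv = Δp/m = (4.185e-25 kg·m/s)/(9.109e-31 kg) = 4.594e+05 m/s = 459.395 km/s

(c) The de Broglie wavelength for this momentum:
λ = h/p = (6.626e-34 J·s)/(4.185e-25 kg·m/s) = 1.583e-09 m = 1.583 nm

Note: The de Broglie wavelength is comparable to the localization size, as expected from wave-particle duality.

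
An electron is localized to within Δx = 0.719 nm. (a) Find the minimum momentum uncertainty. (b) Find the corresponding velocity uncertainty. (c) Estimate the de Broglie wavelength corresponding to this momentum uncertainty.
(a) Δp_min = 7.334 × 10^-26 kg·m/s
(b) Δv_min = 80.506 km/s
(c) λ_dB = 9.035 nm

Step-by-step:

(a) From the uncertainty principle:
Δp_min = ℏ/(2Δx) = (1.055e-34 J·s)/(2 × 7.190e-10 m) = 7.334e-26 kg·m/s

(b) The velocity uncertainty:
Δv = Δp/m = (7.334e-26 kg·m/s)/(9.109e-31 kg) = 8.051e+04 m/s = 80.506 km/s

(c) The de Broglie wavelength for this momentum:
λ = h/p = (6.626e-34 J·s)/(7.334e-26 kg·m/s) = 9.035e-09 m = 9.035 nm

Note: The de Broglie wavelength is comparable to the localization size, as expected from wave-particle duality.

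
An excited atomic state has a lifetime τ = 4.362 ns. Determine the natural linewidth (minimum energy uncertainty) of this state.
75.448 neV

Using the energy-time uncertainty principle:
ΔEΔt ≥ ℏ/2

The lifetime τ represents the time uncertainty Δt.
The natural linewidth (minimum energy uncertainty) is:

ΔE = ℏ/(2τ)
ΔE = (1.055e-34 J·s) / (2 × 4.362e-09 s)
ΔE = 1.209e-26 J = 75.448 neV

This natural linewidth limits the precision of spectroscopic measurements.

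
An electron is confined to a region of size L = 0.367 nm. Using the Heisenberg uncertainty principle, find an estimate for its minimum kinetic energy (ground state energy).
70.718 meV

Using the uncertainty principle to estimate ground state energy:

1. The position uncertainty is approximately the confinement size:
   Δx ≈ L = 3.670e-10 m

2. From ΔxΔp ≥ ℏ/2, the minimum momentum uncertainty is:
   Δp ≈ ℏ/(2L) = 1.437e-25 kg·m/s

3. The kinetic energy is approximately:
   KE ≈ (Δp)²/(2m) = (1.437e-25)²/(2 × 9.109e-31 kg)
   KE ≈ 1.133e-20 J = 70.718 meV

This is an order-of-magnitude estimate of the ground state energy.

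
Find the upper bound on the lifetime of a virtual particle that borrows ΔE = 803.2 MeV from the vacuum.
4.097 × 10^-25 s

Using the energy-time uncertainty principle:
ΔEΔt ≥ ℏ/2

For a virtual particle borrowing energy ΔE, the maximum lifetime is:
Δt_max = ℏ/(2ΔE)

Converting energy:
ΔE = 803.2 MeV = 1.287e-10 J

Δt_max = (1.055e-34 J·s) / (2 × 1.287e-10 J)
Δt_max = 4.097e-25 s = 4.097 × 10^-25 s

Virtual particles with higher borrowed energy exist for shorter times.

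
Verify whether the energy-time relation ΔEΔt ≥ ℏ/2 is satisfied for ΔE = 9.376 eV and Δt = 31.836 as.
No, it violates the uncertainty relation.

Calculate the product ΔEΔt:
ΔE = 9.376 eV = 1.502e-18 J
ΔEΔt = (1.502e-18 J) × (3.184e-17 s)
ΔEΔt = 4.782e-35 J·s

Compare to the minimum allowed value ℏ/2:
ℏ/2 = 5.273e-35 J·s

Since ΔEΔt = 4.782e-35 J·s < 5.273e-35 J·s = ℏ/2,
this violates the uncertainty relation.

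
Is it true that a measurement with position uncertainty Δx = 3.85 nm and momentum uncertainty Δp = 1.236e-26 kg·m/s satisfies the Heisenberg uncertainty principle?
No, it violates the uncertainty principle (impossible measurement).

Calculate the product ΔxΔp:
ΔxΔp = (3.850e-09 m) × (1.236e-26 kg·m/s)
ΔxΔp = 4.759e-35 J·s

Compare to the minimum allowed value ℏ/2:
ℏ/2 = 5.273e-35 J·s

Since ΔxΔp = 4.759e-35 J·s < 5.273e-35 J·s = ℏ/2,
the measurement violates the uncertainty principle.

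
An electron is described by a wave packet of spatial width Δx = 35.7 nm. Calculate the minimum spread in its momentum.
1.477 × 10^-27 kg·m/s

For a wave packet, the spatial width Δx and momentum spread Δp are related by the uncertainty principle:
ΔxΔp ≥ ℏ/2

The minimum momentum spread is:
Δp_min = ℏ/(2Δx)
Δp_min = (1.055e-34 J·s) / (2 × 3.570e-08 m)
Δp_min = 1.477e-27 kg·m/s

A wave packet cannot have both a well-defined position and well-defined momentum.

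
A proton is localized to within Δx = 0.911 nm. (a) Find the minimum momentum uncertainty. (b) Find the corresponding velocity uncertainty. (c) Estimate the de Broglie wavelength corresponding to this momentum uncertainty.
(a) Δp_min = 5.788 × 10^-26 kg·m/s
(b) Δv_min = 34.604 m/s
(c) λ_dB = 11.448 nm

Step-by-step:

(a) From the uncertainty principle:
Δp_min = ℏ/(2Δx) = (1.055e-34 J·s)/(2 × 9.110e-10 m) = 5.788e-26 kg·m/s

(b) The velocity uncertainty:
Δv = Δp/m = (5.788e-26 kg·m/s)/(1.673e-27 kg) = 3.460e+01 m/s = 34.604 m/s

(c) The de Broglie wavelength for this momentum:
λ = h/p = (6.626e-34 J·s)/(5.788e-26 kg·m/s) = 1.145e-08 m = 11.448 nm

Note: The de Broglie wavelength is comparable to the localization size, as expected from wave-particle duality.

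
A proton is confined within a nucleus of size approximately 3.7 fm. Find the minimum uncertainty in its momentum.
1.425 × 10^-20 kg·m/s

Using the Heisenberg uncertainty principle:
ΔxΔp ≥ ℏ/2

With Δx ≈ L = 3.700e-15 m (the confinement size):
Δp_min = ℏ/(2Δx)
Δp_min = (1.055e-34 J·s) / (2 × 3.700e-15 m)
Δp_min = 1.425e-20 kg·m/s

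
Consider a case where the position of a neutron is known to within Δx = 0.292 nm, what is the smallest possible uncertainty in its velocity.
107.812 m/s

Using the Heisenberg uncertainty principle and Δp = mΔv:
ΔxΔp ≥ ℏ/2
Δx(mΔv) ≥ ℏ/2

The minimum uncertainty in velocity is:
Δv_min = ℏ/(2mΔx)
Δv_min = (1.055e-34 J·s) / (2 × 1.675e-27 kg × 2.920e-10 m)
Δv_min = 1.078e+02 m/s = 107.812 m/s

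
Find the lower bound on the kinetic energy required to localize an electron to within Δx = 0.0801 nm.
1.485 eV

Localizing a particle requires giving it sufficient momentum uncertainty:

1. From uncertainty principle: Δp ≥ ℏ/(2Δx)
   Δp_min = (1.055e-34 J·s) / (2 × 8.010e-11 m)
   Δp_min = 6.583e-25 kg·m/s

2. This momentum uncertainty corresponds to kinetic energy:
   KE ≈ (Δp)²/(2m) = (6.583e-25)²/(2 × 9.109e-31 kg)
   KE = 2.379e-19 J = 1.485 eV

Tighter localization requires more energy.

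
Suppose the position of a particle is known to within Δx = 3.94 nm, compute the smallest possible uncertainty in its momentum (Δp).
1.338 × 10^-26 kg·m/s

Using the Heisenberg uncertainty principle:
ΔxΔp ≥ ℏ/2

The minimum uncertainty in momentum is:
Δp_min = ℏ/(2Δx)
Δp_min = (1.055e-34 J·s) / (2 × 3.940e-09 m)
Δp_min = 1.338e-26 kg·m/s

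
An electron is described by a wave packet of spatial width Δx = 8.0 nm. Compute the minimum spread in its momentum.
6.591 × 10^-27 kg·m/s

For a wave packet, the spatial width Δx and momentum spread Δp are related by the uncertainty principle:
ΔxΔp ≥ ℏ/2

The minimum momentum spread is:
Δp_min = ℏ/(2Δx)
Δp_min = (1.055e-34 J·s) / (2 × 8.000e-09 m)
Δp_min = 6.591e-27 kg·m/s

A wave packet cannot have both a well-defined position and well-defined momentum.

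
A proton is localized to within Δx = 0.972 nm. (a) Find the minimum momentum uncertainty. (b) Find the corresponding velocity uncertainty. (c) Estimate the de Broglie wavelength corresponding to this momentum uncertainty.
(a) Δp_min = 5.425 × 10^-26 kg·m/s
(b) Δv_min = 32.433 m/s
(c) λ_dB = 12.215 nm

Step-by-step:

(a) From the uncertainty principle:
Δp_min = ℏ/(2Δx) = (1.055e-34 J·s)/(2 × 9.720e-10 m) = 5.425e-26 kg·m/s

(b) The velocity uncertainty:
Δv = Δp/m = (5.425e-26 kg·m/s)/(1.673e-27 kg) = 3.243e+01 m/s = 32.433 m/s

(c) The de Broglie wavelength for this momentum:
λ = h/p = (6.626e-34 J·s)/(5.425e-26 kg·m/s) = 1.221e-08 m = 12.215 nm

Note: The de Broglie wavelength is comparable to the localization size, as expected from wave-particle duality.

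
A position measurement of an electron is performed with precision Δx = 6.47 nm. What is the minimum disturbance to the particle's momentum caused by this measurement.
8.150 × 10^-27 kg·m/s

The uncertainty principle implies that measuring position disturbs momentum:
ΔxΔp ≥ ℏ/2

When we measure position with precision Δx, we necessarily introduce a momentum uncertainty:
Δp ≥ ℏ/(2Δx)
Δp_min = (1.055e-34 J·s) / (2 × 6.470e-09 m)
Δp_min = 8.150e-27 kg·m/s

The more precisely we measure position, the greater the momentum disturbance.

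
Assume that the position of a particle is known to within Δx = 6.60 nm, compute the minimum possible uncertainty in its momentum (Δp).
7.989 × 10^-27 kg·m/s

Using the Heisenberg uncertainty principle:
ΔxΔp ≥ ℏ/2

The minimum uncertainty in momentum is:
Δp_min = ℏ/(2Δx)
Δp_min = (1.055e-34 J·s) / (2 × 6.600e-09 m)
Δp_min = 7.989e-27 kg·m/s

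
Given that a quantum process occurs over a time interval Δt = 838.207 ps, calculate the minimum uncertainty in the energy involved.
392.631 neV

Using the energy-time uncertainty principle:
ΔEΔt ≥ ℏ/2

The minimum uncertainty in energy is:
ΔE_min = ℏ/(2Δt)
ΔE_min = (1.055e-34 J·s) / (2 × 8.382e-10 s)
ΔE_min = 6.291e-26 J = 392.631 neV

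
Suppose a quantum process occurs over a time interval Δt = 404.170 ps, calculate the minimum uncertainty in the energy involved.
814.276 neV

Using the energy-time uncertainty principle:
ΔEΔt ≥ ℏ/2

The minimum uncertainty in energy is:
ΔE_min = ℏ/(2Δt)
ΔE_min = (1.055e-34 J·s) / (2 × 4.042e-10 s)
ΔE_min = 1.305e-25 J = 814.276 neV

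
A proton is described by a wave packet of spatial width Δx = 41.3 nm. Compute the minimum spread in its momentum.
1.277 × 10^-27 kg·m/s

For a wave packet, the spatial width Δx and momentum spread Δp are related by the uncertainty principle:
ΔxΔp ≥ ℏ/2

The minimum momentum spread is:
Δp_min = ℏ/(2Δx)
Δp_min = (1.055e-34 J·s) / (2 × 4.130e-08 m)
Δp_min = 1.277e-27 kg·m/s

A wave packet cannot have both a well-defined position and well-defined momentum.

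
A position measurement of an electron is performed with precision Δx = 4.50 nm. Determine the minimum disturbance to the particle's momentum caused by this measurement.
1.172 × 10^-26 kg·m/s

The uncertainty principle implies that measuring position disturbs momentum:
ΔxΔp ≥ ℏ/2

When we measure position with precision Δx, we necessarily introduce a momentum uncertainty:
Δp ≥ ℏ/(2Δx)
Δp_min = (1.055e-34 J·s) / (2 × 4.500e-09 m)
Δp_min = 1.172e-26 kg·m/s

The more precisely we measure position, the greater the momentum disturbance.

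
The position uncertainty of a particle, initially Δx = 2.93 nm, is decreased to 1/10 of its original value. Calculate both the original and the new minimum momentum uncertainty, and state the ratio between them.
Original Δp_min = 1.800 × 10^-26 kg·m/s; new Δp'_min = 1.800 × 10^-25 kg·m/s; ratio Δp'_min/Δp_min = 10.

From the uncertainty principle ΔxΔp ≥ ℏ/2, the minimum momentum uncertainty is Δp_min = ℏ/(2Δx).

Original (Δx = 2.93 nm = 2.930e-09 m):
Δp_min = (1.055e-34 J·s)/(2 × 2.930e-09 m) = 1.800e-26 kg·m/s

When Δx → (1/10)Δx:
Δp'_min = ℏ/(2 × (1/10)Δx) = 10 × ℏ/(2Δx) = 10 × Δp_min
Δp'_min = 10 × 1.800e-26 kg·m/s = 1.800e-25 kg·m/s

Since Δp_min ∝ 1/Δx, when Δx is decreased to 1/10 of its original value, Δp_min increases to 10 times its original value.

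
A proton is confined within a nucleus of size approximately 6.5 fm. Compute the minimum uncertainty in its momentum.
8.112 × 10^-21 kg·m/s

Using the Heisenberg uncertainty principle:
ΔxΔp ≥ ℏ/2

With Δx ≈ L = 6.500e-15 m (the confinement size):
Δp_min = ℏ/(2Δx)
Δp_min = (1.055e-34 J·s) / (2 × 6.500e-15 m)
Δp_min = 8.112e-21 kg·m/s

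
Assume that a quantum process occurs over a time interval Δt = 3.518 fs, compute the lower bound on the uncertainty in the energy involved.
93.549 meV

Using the energy-time uncertainty principle:
ΔEΔt ≥ ℏ/2

The minimum uncertainty in energy is:
ΔE_min = ℏ/(2Δt)
ΔE_min = (1.055e-34 J·s) / (2 × 3.518e-15 s)
ΔE_min = 1.499e-20 J = 93.549 meV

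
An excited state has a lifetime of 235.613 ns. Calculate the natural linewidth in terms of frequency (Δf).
337.747 kHz

Using the energy-time uncertainty principle and E = hf:
ΔEΔt ≥ ℏ/2
hΔf·Δt ≥ ℏ/2

The minimum frequency uncertainty is:
Δf = ℏ/(2hτ) = 1/(4πτ)
Δf = 1/(4π × 2.356e-07 s)
Δf = 3.377e+05 Hz = 337.747 kHz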